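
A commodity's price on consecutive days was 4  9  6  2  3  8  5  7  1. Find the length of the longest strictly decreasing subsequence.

Negate each value so 'decreasing' becomes 'increasing', then run patience tails on the negated sequence:
-4 → extends → [-4]
-9 → replaces -4 → [-9]
-6 → extends → [-9, -6]
-2 → extends → [-9, -6, -2]
-3 → replaces -2 → [-9, -6, -3]
-8 → replaces -6 → [-9, -8, -3]
-5 → replaces -3 → [-9, -8, -5]
-7 → replaces -5 → [-9, -8, -7]
-1 → extends → [-9, -8, -7, -1]
Four tails, so the longest strictly decreasing subsequence of the original has length 4.

4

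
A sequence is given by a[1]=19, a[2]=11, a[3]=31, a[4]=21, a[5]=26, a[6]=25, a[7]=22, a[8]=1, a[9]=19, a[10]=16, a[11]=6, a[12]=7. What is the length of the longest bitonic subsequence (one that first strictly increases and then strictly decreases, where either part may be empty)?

inc[i] = longest strictly increasing subsequence ending at i; dec[i] = longest strictly decreasing subsequence starting at i:
i:      1  2  3  4  5  6  7  8  9 10 11 12
a[i]:  19 11 31 21 26 25 22  1 19 16  6  7
inc:    1  1  2  2  3  3  3  1  2  2  2  3
dec:    3  2  7  4  6  5  4  1  3  2  1  1
Best peak at i=3 (value 31): inc=2, dec=7, length 2+7−1 = 8.

8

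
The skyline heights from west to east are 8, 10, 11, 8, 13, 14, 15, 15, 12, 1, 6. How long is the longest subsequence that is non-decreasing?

7

Let dp[i] be the length of the longest such subsequence ending at index i:
i:      1  2  3  4  5  6  7  8  9 10 11
a[i]:   8 10 11  8 13 14 15 15 12  1  6
dp:     1  2  3  2  4  5  6  7  4  1  2
Maximum dp value is 7.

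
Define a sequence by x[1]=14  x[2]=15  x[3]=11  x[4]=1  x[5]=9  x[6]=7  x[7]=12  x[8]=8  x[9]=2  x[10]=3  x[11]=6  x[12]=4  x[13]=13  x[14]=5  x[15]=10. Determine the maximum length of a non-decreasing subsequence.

Track the smallest tail for each achievable length (allowing ties):
14 → extends → [14]
15 → extends → [14, 15]
11 → replaces 14 → [11, 15]
1 → replaces 11 → [1, 15]
9 → replaces 15 → [1, 9]
7 → replaces 9 → [1, 7]
12 → extends → [1, 7, 12]
8 → replaces 12 → [1, 7, 8]
2 → replaces 7 → [1, 2, 8]
3 → replaces 8 → [1, 2, 3]
6 → extends → [1, 2, 3, 6]
4 → replaces 6 → [1, 2, 3, 4]
13 → extends → [1, 2, 3, 4, 13]
5 → replaces 13 → [1, 2, 3, 4, 5]
10 → extends → [1, 2, 3, 4, 5, 10]
Six tails, so the longest non-decreasing subsequence has length 6 (e.g. 1, 2, 3, 4, 5, 10).

6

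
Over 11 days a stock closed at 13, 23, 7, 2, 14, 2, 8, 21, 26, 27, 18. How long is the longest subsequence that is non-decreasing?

6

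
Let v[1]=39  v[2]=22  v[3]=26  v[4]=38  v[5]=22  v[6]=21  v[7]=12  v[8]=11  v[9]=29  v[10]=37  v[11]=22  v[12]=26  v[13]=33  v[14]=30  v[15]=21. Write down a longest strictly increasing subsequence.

Patience tails give the LIS length; then backtrack through the dp parents:
39 → extends → [39]
22 → replaces 39 → [22]
26 → extends → [22, 26]
38 → extends → [22, 26, 38]
22 → already a tail → [22, 26, 38]
21 → replaces 22 → [21, 26, 38]
12 → replaces 21 → [12, 26, 38]
11 → replaces 12 → [11, 26, 38]
29 → replaces 38 → [11, 26, 29]
37 → extends → [11, 26, 29, 37]
22 → replaces 26 → [11, 22, 29, 37]
26 → replaces 29 → [11, 22, 26, 37]
33 → replaces 37 → [11, 22, 26, 33]
30 → replaces 33 → [11, 22, 26, 30]
21 → replaces 22 → [11, 21, 26, 30]
Length 4; one witness is 22, 26, 29, 37.

22, 26, 29, 37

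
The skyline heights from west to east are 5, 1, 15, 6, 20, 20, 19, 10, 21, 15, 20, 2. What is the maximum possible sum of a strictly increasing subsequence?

61

Let S[i] be the best sum of a strictly increasing subsequence ending at i:
i:      1  2  3  4  5  6  7  8  9 10 11 12
a[i]:   5  1 15  6 20 20 19 10 21 15 20  2
S:      5  1 20 11 40 40 39 21 61 36 59  3
Maximum is 61 (e.g. 5 + 15 + 20 + 21).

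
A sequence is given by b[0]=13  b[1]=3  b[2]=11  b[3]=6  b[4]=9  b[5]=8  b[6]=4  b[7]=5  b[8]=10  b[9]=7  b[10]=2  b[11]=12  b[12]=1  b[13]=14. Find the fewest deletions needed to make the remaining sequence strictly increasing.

Fewest deletions = n − (longest strictly increasing subsequence).
i:      0  1  2  3  4  5  6  7  8  9 10 11 12 13
b[i]:  13  3 11  6  9  8  4  5 10  7  2 12  1 14
dp:     1  1  2  2  3  3  2  3  4  4  1  5  1  6
max dp = 6, so deletions = 14 − 6 = 8.

8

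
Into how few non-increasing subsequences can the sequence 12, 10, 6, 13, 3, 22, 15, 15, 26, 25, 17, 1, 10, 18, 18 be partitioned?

5

Place each on the leftmost legal pile:
12 → new pile 1 (tops now [12])
10 → pile 1 (tops now [10])
6 → pile 1 (tops now [6])
13 → new pile 2 (tops now [6, 13])
3 → pile 1 (tops now [3, 13])
22 → new pile 3 (tops now [3, 13, 22])
15 → pile 3 (tops now [3, 13, 15])
15 → pile 3 (tops now [3, 13, 15])
26 → new pile 4 (tops now [3, 13, 15, 26])
25 → pile 4 (tops now [3, 13, 15, 25])
17 → pile 4 (tops now [3, 13, 15, 17])
1 → pile 1 (tops now [1, 13, 15, 17])
10 → pile 2 (tops now [1, 10, 15, 17])
18 → new pile 5 (tops now [1, 10, 15, 17, 18])
18 → pile 5 (tops now [1, 10, 15, 17, 18])
Five piles.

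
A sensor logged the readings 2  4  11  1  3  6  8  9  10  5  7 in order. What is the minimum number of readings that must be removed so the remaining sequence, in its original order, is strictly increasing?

5

Fewest deletions = n − (longest strictly increasing subsequence).
Patience tails:
2 → extends → [2]
4 → extends → [2, 4]
11 → extends → [2, 4, 11]
1 → replaces 2 → [1, 4, 11]
3 → replaces 4 → [1, 3, 11]
6 → replaces 11 → [1, 3, 6]
8 → extends → [1, 3, 6, 8]
9 → extends → [1, 3, 6, 8, 9]
10 → extends → [1, 3, 6, 8, 9, 10]
5 → replaces 6 → [1, 3, 5, 8, 9, 10]
7 → replaces 8 → [1, 3, 5, 7, 9, 10]
Longest strictly increasing subsequence has length 6, so deletions = 11 − 6 = 5.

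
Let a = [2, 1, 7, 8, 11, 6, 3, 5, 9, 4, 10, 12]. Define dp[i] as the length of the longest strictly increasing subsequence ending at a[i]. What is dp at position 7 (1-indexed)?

2

dp[i] = 1 + max{dp[j] : j<i, a[j]<a[i]} (or 1 if no such j):
i:      1  2  3  4  5  6  7  8  9 10 11 12
a[i]:   2  1  7  8 11  6  3  5  9  4 10 12
dp:     1  1  2  3  4  2  2  3  4  3  5  6
At index 7 the value is 2.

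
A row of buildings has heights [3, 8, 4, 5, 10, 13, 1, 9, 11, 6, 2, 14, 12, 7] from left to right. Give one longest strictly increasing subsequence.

Patience tails give the LIS length; then backtrack through the dp parents:
3 → extends → [3]
8 → extends → [3, 8]
4 → replaces 8 → [3, 4]
5 → extends → [3, 4, 5]
10 → extends → [3, 4, 5, 10]
13 → extends → [3, 4, 5, 10, 13]
1 → replaces 3 → [1, 4, 5, 10, 13]
9 → replaces 10 → [1, 4, 5, 9, 13]
11 → replaces 13 → [1, 4, 5, 9, 11]
6 → replaces 9 → [1, 4, 5, 6, 11]
2 → replaces 4 → [1, 2, 5, 6, 11]
14 → extends → [1, 2, 5, 6, 11, 14]
12 → replaces 14 → [1, 2, 5, 6, 11, 12]
7 → replaces 11 → [1, 2, 5, 6, 7, 12]
Length 6; one witness is 3, 4, 5, 10, 13, 14.

3, 4, 5, 10, 13, 14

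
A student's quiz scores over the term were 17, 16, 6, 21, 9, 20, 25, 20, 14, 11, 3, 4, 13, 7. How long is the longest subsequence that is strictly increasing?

4

Let dp[i] be the length of the longest such subsequence ending at index i:
i:      1  2  3  4  5  6  7  8  9 10 11 12 13 14
a[i]:  17 16  6 21  9 20 25 20 14 11  3  4 13  7
dp:     1  1  1  2  2  3  4  3  3  3  1  2  4  3
Maximum dp value is 4.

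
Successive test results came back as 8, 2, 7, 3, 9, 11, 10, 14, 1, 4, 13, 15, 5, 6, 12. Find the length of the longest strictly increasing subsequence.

Let dp[i] be the length of the longest such subsequence ending at index i:
i:      1  2  3  4  5  6  7  8  9 10 11 12 13 14 15
a[i]:   8  2  7  3  9 11 10 14  1  4 13 15  5  6 12
dp:     1  1  2  2  3  4  4  5  1  3  5  6  4  5  6
Maximum dp value is 6.

6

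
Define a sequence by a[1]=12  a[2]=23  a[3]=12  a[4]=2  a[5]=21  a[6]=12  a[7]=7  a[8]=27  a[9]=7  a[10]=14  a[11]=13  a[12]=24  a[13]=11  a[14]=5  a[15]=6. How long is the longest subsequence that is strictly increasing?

Track the smallest tail for each achievable length (strict):
12 → extends → [12]
23 → extends → [12, 23]
12 → already a tail → [12, 23]
2 → replaces 12 → [2, 23]
21 → replaces 23 → [2, 21]
12 → replaces 21 → [2, 12]
7 → replaces 12 → [2, 7]
27 → extends → [2, 7, 27]
7 → already a tail → [2, 7, 27]
14 → replaces 27 → [2, 7, 14]
13 → replaces 14 → [2, 7, 13]
24 → extends → [2, 7, 13, 24]
11 → replaces 13 → [2, 7, 11, 24]
5 → replaces 7 → [2, 5, 11, 24]
6 → replaces 11 → [2, 5, 6, 24]
Four tails, so the longest strictly increasing subsequence has length 4 (e.g. 2, 12, 14, 24).

4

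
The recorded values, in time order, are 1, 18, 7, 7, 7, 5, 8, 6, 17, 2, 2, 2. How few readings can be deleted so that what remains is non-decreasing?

Fewest deletions = n − (longest non-decreasing subsequence).
Patience tails:
1 → extends → [1]
18 → extends → [1, 18]
7 → replaces 18 → [1, 7]
7 → extends → [1, 7, 7]
7 → extends → [1, 7, 7, 7]
5 → replaces 7 → [1, 5, 7, 7]
8 → extends → [1, 5, 7, 7, 8]
6 → replaces 7 → [1, 5, 6, 7, 8]
17 → extends → [1, 5, 6, 7, 8, 17]
2 → replaces 5 → [1, 2, 6, 7, 8, 17]
2 → replaces 6 → [1, 2, 2, 7, 8, 17]
2 → replaces 7 → [1, 2, 2, 2, 8, 17]
Longest non-decreasing subsequence has length 6, so deletions = 12 − 6 = 6.

6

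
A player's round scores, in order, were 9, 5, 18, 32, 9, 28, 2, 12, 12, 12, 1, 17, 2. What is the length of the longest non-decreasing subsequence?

6

Track the smallest tail for each achievable length (allowing ties):
9 → extends → [9]
5 → replaces 9 → [5]
18 → extends → [5, 18]
32 → extends → [5, 18, 32]
9 → replaces 18 → [5, 9, 32]
28 → replaces 32 → [5, 9, 28]
2 → replaces 5 → [2, 9, 28]
12 → replaces 28 → [2, 9, 12]
12 → extends → [2, 9, 12, 12]
12 → extends → [2, 9, 12, 12, 12]
1 → replaces 2 → [1, 9, 12, 12, 12]
17 → extends → [1, 9, 12, 12, 12, 17]
2 → replaces 9 → [1, 2, 12, 12, 12, 17]
Six tails, so the longest non-decreasing subsequence has length 6 (e.g. 9, 9, 12, 12, 12, 17).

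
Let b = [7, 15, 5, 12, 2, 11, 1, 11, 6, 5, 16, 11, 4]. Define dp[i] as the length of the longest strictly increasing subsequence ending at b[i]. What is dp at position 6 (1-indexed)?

2

dp[i] = 1 + max{dp[j] : j<i, b[j]<b[i]} (or 1 if no such j):
i:      1  2  3  4  5  6  7  8  9 10 11 12 13
b[i]:   7 15  5 12  2 11  1 11  6  5 16 11  4
dp:     1  2  1  2  1  2  1  2  2  2  3  3  2
At index 6 the value is 2.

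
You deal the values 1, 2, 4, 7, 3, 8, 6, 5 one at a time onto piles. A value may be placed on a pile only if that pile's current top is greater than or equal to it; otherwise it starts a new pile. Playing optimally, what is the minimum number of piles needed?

Place each on the leftmost legal pile:
1 → new pile 1 (tops now [1])
2 → new pile 2 (tops now [1, 2])
4 → new pile 3 (tops now [1, 2, 4])
7 → new pile 4 (tops now [1, 2, 4, 7])
3 → pile 3 (tops now [1, 2, 3, 7])
8 → new pile 5 (tops now [1, 2, 3, 7, 8])
6 → pile 4 (tops now [1, 2, 3, 6, 8])
5 → pile 4 (tops now [1, 2, 3, 5, 8])
Five piles.

5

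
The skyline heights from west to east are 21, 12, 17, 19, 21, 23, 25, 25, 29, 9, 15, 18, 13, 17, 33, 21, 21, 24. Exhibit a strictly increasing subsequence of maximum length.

Patience tails give the LIS length; then backtrack through the dp parents:
21 → extends → [21]
12 → replaces 21 → [12]
17 → extends → [12, 17]
19 → extends → [12, 17, 19]
21 → extends → [12, 17, 19, 21]
23 → extends → [12, 17, 19, 21, 23]
25 → extends → [12, 17, 19, 21, 23, 25]
25 → already a tail → [12, 17, 19, 21, 23, 25]
29 → extends → [12, 17, 19, 21, 23, 25, 29]
9 → replaces 12 → [9, 17, 19, 21, 23, 25, 29]
15 → replaces 17 → [9, 15, 19, 21, 23, 25, 29]
18 → replaces 19 → [9, 15, 18, 21, 23, 25, 29]
13 → replaces 15 → [9, 13, 18, 21, 23, 25, 29]
17 → replaces 18 → [9, 13, 17, 21, 23, 25, 29]
33 → extends → [9, 13, 17, 21, 23, 25, 29, 33]
21 → already a tail → [9, 13, 17, 21, 23, 25, 29, 33]
21 → already a tail → [9, 13, 17, 21, 23, 25, 29, 33]
24 → replaces 25 → [9, 13, 17, 21, 23, 24, 29, 33]
Length 8; one witness is 12, 17, 19, 21, 23, 25, 29, 33.

12, 17, 19, 21, 23, 25, 29, 33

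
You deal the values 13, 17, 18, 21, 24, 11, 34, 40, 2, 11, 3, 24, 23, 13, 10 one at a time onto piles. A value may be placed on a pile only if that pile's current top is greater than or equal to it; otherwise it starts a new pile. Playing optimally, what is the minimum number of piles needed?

Place each on the leftmost legal pile:
13 → new pile 1 (tops now [13])
17 → new pile 2 (tops now [13, 17])
18 → new pile 3 (tops now [13, 17, 18])
21 → new pile 4 (tops now [13, 17, 18, 21])
24 → new pile 5 (tops now [13, 17, 18, 21, 24])
11 → pile 1 (tops now [11, 17, 18, 21, 24])
34 → new pile 6 (tops now [11, 17, 18, 21, 24, 34])
40 → new pile 7 (tops now [11, 17, 18, 21, 24, 34, 40])
2 → pile 1 (tops now [2, 17, 18, 21, 24, 34, 40])
11 → pile 2 (tops now [2, 11, 18, 21, 24, 34, 40])
3 → pile 2 (tops now [2, 3, 18, 21, 24, 34, 40])
24 → pile 5 (tops now [2, 3, 18, 21, 24, 34, 40])
23 → pile 5 (tops now [2, 3, 18, 21, 23, 34, 40])
13 → pile 3 (tops now [2, 3, 13, 21, 23, 34, 40])
10 → pile 3 (tops now [2, 3, 10, 21, 23, 34, 40])
Seven piles.

7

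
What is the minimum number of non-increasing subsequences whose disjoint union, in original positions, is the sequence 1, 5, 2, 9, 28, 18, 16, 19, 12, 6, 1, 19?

Place each on the leftmost legal pile:
1 → new pile 1 (tops now [1])
5 → new pile 2 (tops now [1, 5])
2 → pile 2 (tops now [1, 2])
9 → new pile 3 (tops now [1, 2, 9])
28 → new pile 4 (tops now [1, 2, 9, 28])
18 → pile 4 (tops now [1, 2, 9, 18])
16 → pile 4 (tops now [1, 2, 9, 16])
19 → new pile 5 (tops now [1, 2, 9, 16, 19])
12 → pile 4 (tops now [1, 2, 9, 12, 19])
6 → pile 3 (tops now [1, 2, 6, 12, 19])
1 → pile 1 (tops now [1, 2, 6, 12, 19])
19 → pile 5 (tops now [1, 2, 6, 12, 19])
Five piles.

5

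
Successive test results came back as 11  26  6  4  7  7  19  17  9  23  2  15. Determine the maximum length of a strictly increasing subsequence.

4

Track the smallest tail for each achievable length (strict):
11 → extends → [11]
26 → extends → [11, 26]
6 → replaces 11 → [6, 26]
4 → replaces 6 → [4, 26]
7 → replaces 26 → [4, 7]
7 → already a tail → [4, 7]
19 → extends → [4, 7, 19]
17 → replaces 19 → [4, 7, 17]
9 → replaces 17 → [4, 7, 9]
23 → extends → [4, 7, 9, 23]
2 → replaces 4 → [2, 7, 9, 23]
15 → replaces 23 → [2, 7, 9, 15]
Four tails, so the longest strictly increasing subsequence has length 4 (e.g. 6, 7, 19, 23).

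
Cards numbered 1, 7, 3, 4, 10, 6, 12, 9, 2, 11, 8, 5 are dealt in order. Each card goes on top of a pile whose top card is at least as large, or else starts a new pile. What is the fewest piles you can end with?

Place each on the leftmost legal pile:
1 → new pile 1 (tops now [1])
7 → new pile 2 (tops now [1, 7])
3 → pile 2 (tops now [1, 3])
4 → new pile 3 (tops now [1, 3, 4])
10 → new pile 4 (tops now [1, 3, 4, 10])
6 → pile 4 (tops now [1, 3, 4, 6])
12 → new pile 5 (tops now [1, 3, 4, 6, 12])
9 → pile 5 (tops now [1, 3, 4, 6, 9])
2 → pile 2 (tops now [1, 2, 4, 6, 9])
11 → new pile 6 (tops now [1, 2, 4, 6, 9, 11])
8 → pile 5 (tops now [1, 2, 4, 6, 8, 11])
5 → pile 4 (tops now [1, 2, 4, 5, 8, 11])
Six piles.

6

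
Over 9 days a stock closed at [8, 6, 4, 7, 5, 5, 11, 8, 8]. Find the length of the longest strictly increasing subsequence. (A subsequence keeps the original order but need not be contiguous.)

3

Let dp[i] be the length of the longest such subsequence ending at index i:
i:      1  2  3  4  5  6  7  8  9
a[i]:   8  6  4  7  5  5 11  8  8
dp:     1  1  1  2  2  2  3  3  3
Maximum dp value is 3.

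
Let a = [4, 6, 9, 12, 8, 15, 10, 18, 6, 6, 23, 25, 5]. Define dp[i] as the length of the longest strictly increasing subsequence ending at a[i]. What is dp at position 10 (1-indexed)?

2

dp[i] = 1 + max{dp[j] : j<i, a[j]<a[i]} (or 1 if no such j):
i:      1  2  3  4  5  6  7  8  9 10 11 12 13
a[i]:   4  6  9 12  8 15 10 18  6  6 23 25  5
dp:     1  2  3  4  3  5  4  6  2  2  7  8  2
At index 10 the value is 2.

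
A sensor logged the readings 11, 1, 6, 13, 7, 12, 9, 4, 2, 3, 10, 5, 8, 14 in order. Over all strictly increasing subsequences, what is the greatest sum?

Let S[i] be the best sum of a strictly increasing subsequence ending at i:
i:      1  2  3  4  5  6  7  8  9 10 11 12 13 14
a[i]:  11  1  6 13  7 12  9  4  2  3 10  5  8 14
S:     11  1  7 24 14 26 23  5  3  6 33 11 22 47
Maximum is 47 (e.g. 1 + 6 + 7 + 9 + 10 + 14).

47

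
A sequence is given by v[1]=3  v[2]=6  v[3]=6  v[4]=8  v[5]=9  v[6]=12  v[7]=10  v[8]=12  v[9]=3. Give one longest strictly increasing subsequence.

3, 6, 8, 9, 10, 12

Patience tails give the LIS length; then backtrack through the dp parents:
3 → extends → [3]
6 → extends → [3, 6]
6 → already a tail → [3, 6]
8 → extends → [3, 6, 8]
9 → extends → [3, 6, 8, 9]
12 → extends → [3, 6, 8, 9, 12]
10 → replaces 12 → [3, 6, 8, 9, 10]
12 → extends → [3, 6, 8, 9, 10, 12]
3 → already a tail → [3, 6, 8, 9, 10, 12]
Length 6; one witness is 3, 6, 8, 9, 10, 12.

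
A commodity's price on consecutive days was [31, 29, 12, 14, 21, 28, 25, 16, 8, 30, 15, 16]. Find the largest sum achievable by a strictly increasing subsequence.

Let S[i] be the best sum of a strictly increasing subsequence ending at i:
i:       1   2   3   4   5   6   7   8   9  10  11  12
a[i]:   31  29  12  14  21  28  25  16   8  30  15  16
S:      31  29  12  26  47  75  72  42   8 105  41  57
Maximum is 105 (e.g. 12 + 14 + 21 + 28 + 30).

105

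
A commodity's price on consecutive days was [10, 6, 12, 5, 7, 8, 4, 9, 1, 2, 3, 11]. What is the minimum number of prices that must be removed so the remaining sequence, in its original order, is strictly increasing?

Fewest deletions = n − (longest strictly increasing subsequence).
i:      1  2  3  4  5  6  7  8  9 10 11 12
a[i]:  10  6 12  5  7  8  4  9  1  2  3 11
dp:     1  1  2  1  2  3  1  4  1  2  3  5
max dp = 5, so deletions = 12 − 5 = 7.

7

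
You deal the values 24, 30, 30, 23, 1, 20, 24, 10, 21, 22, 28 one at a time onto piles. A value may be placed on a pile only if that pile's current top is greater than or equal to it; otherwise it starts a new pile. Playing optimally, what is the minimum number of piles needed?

5

Place each on the leftmost legal pile:
24 → new pile 1 (tops now [24])
30 → new pile 2 (tops now [24, 30])
30 → pile 2 (tops now [24, 30])
23 → pile 1 (tops now [23, 30])
1 → pile 1 (tops now [1, 30])
20 → pile 2 (tops now [1, 20])
24 → new pile 3 (tops now [1, 20, 24])
10 → pile 2 (tops now [1, 10, 24])
21 → pile 3 (tops now [1, 10, 21])
22 → new pile 4 (tops now [1, 10, 21, 22])
28 → new pile 5 (tops now [1, 10, 21, 22, 28])
Five piles.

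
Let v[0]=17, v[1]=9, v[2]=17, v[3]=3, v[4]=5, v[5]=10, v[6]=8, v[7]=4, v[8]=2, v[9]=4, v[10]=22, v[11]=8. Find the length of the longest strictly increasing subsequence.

4

Let dp[i] be the length of the longest such subsequence ending at index i:
i:      0  1  2  3  4  5  6  7  8  9 10 11
v[i]:  17  9 17  3  5 10  8  4  2  4 22  8
dp:     1  1  2  1  2  3  3  2  1  2  4  3
Maximum dp value is 4.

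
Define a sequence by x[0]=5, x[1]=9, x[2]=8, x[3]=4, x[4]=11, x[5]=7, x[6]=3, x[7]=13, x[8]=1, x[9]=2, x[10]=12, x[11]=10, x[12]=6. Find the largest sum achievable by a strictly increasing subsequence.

38

Let S[i] be the best sum of a strictly increasing subsequence ending at i:
i:      0  1  2  3  4  5  6  7  8  9 10 11 12
x[i]:   5  9  8  4 11  7  3 13  1  2 12 10  6
S:      5 14 13  4 25 12  3 38  1  3 37 24 11
Maximum is 38 (e.g. 5 + 9 + 11 + 13).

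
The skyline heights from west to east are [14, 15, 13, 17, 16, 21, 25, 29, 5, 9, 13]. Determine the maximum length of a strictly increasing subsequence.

6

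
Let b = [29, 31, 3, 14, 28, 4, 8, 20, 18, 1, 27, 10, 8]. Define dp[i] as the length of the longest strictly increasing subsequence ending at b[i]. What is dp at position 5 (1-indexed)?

dp[i] = 1 + max{dp[j] : j<i, b[j]<b[i]} (or 1 if no such j):
i:      1  2  3  4  5  6  7  8  9 10 11 12 13
b[i]:  29 31  3 14 28  4  8 20 18  1 27 10  8
dp:     1  2  1  2  3  2  3  4  4  1  5  4  3
At index 5 the value is 3.

3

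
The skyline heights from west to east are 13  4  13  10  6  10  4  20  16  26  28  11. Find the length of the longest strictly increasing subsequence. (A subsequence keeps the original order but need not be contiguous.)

Track the smallest tail for each achievable length (strict):
13 → extends → [13]
4 → replaces 13 → [4]
13 → extends → [4, 13]
10 → replaces 13 → [4, 10]
6 → replaces 10 → [4, 6]
10 → extends → [4, 6, 10]
4 → already a tail → [4, 6, 10]
20 → extends → [4, 6, 10, 20]
16 → replaces 20 → [4, 6, 10, 16]
26 → extends → [4, 6, 10, 16, 26]
28 → extends → [4, 6, 10, 16, 26, 28]
11 → replaces 16 → [4, 6, 10, 11, 26, 28]
Six tails, so the longest strictly increasing subsequence has length 6 (e.g. 4, 6, 10, 20, 26, 28).

6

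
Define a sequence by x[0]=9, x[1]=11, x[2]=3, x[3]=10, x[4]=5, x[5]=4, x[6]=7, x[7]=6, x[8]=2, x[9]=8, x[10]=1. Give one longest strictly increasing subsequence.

3, 5, 7, 8

Patience tails give the LIS length; then backtrack through the dp parents:
9 → extends → [9]
11 → extends → [9, 11]
3 → replaces 9 → [3, 11]
10 → replaces 11 → [3, 10]
5 → replaces 10 → [3, 5]
4 → replaces 5 → [3, 4]
7 → extends → [3, 4, 7]
6 → replaces 7 → [3, 4, 6]
2 → replaces 3 → [2, 4, 6]
8 → extends → [2, 4, 6, 8]
1 → replaces 2 → [1, 4, 6, 8]
Length 4; one witness is 3, 5, 7, 8.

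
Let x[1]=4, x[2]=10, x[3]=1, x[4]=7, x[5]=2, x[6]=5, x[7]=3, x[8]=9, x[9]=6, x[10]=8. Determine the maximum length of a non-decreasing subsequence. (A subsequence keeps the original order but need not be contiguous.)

Let dp[i] be the length of the longest such subsequence ending at index i:
i:      1  2  3  4  5  6  7  8  9 10
x[i]:   4 10  1  7  2  5  3  9  6  8
dp:     1  2  1  2  2  3  3  4  4  5
Maximum dp value is 5.

5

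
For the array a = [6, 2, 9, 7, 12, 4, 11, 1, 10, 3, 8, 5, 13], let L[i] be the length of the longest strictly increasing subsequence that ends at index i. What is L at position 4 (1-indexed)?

2

dp[i] = 1 + max{dp[j] : j<i, a[j]<a[i]} (or 1 if no such j):
i:      1  2  3  4  5  6  7  8  9 10 11 12 13
a[i]:   6  2  9  7 12  4 11  1 10  3  8  5 13
dp:     1  1  2  2  3  2  3  1  3  2  3  3  4
At index 4 the value is 2.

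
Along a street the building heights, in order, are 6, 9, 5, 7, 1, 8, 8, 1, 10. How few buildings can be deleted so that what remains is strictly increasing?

Fewest deletions = n − (longest strictly increasing subsequence).
Patience tails:
6 → extends → [6]
9 → extends → [6, 9]
5 → replaces 6 → [5, 9]
7 → replaces 9 → [5, 7]
1 → replaces 5 → [1, 7]
8 → extends → [1, 7, 8]
8 → already a tail → [1, 7, 8]
1 → already a tail → [1, 7, 8]
10 → extends → [1, 7, 8, 10]
Longest strictly increasing subsequence has length 4, so deletions = 9 − 4 = 5.

5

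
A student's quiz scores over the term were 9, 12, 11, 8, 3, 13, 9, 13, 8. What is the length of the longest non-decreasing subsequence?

4

Let dp[i] be the length of the longest such subsequence ending at index i:
i:      1  2  3  4  5  6  7  8  9
a[i]:   9 12 11  8  3 13  9 13  8
dp:     1  2  2  1  1  3  2  4  2
Maximum dp value is 4.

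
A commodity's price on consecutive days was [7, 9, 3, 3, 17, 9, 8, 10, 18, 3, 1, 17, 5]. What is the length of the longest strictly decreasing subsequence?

5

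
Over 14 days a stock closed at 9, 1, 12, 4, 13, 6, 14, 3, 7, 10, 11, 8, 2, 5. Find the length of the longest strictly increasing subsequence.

Let dp[i] be the length of the longest such subsequence ending at index i:
i:      1  2  3  4  5  6  7  8  9 10 11 12 13 14
a[i]:   9  1 12  4 13  6 14  3  7 10 11  8  2  5
dp:     1  1  2  2  3  3  4  2  4  5  6  5  2  3
Maximum dp value is 6.

6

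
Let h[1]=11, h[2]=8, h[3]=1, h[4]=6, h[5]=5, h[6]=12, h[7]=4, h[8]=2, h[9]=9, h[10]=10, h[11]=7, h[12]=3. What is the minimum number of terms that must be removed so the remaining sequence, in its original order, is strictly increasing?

Fewest deletions = n − (longest strictly increasing subsequence).
Patience tails:
11 → extends → [11]
8 → replaces 11 → [8]
1 → replaces 8 → [1]
6 → extends → [1, 6]
5 → replaces 6 → [1, 5]
12 → extends → [1, 5, 12]
4 → replaces 5 → [1, 4, 12]
2 → replaces 4 → [1, 2, 12]
9 → replaces 12 → [1, 2, 9]
10 → extends → [1, 2, 9, 10]
7 → replaces 9 → [1, 2, 7, 10]
3 → replaces 7 → [1, 2, 3, 10]
Longest strictly increasing subsequence has length 4, so deletions = 12 − 4 = 8.

8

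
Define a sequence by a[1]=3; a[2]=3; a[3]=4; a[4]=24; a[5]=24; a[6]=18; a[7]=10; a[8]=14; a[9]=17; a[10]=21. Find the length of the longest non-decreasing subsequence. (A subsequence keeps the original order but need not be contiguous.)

Let dp[i] be the length of the longest such subsequence ending at index i:
i:      1  2  3  4  5  6  7  8  9 10
a[i]:   3  3  4 24 24 18 10 14 17 21
dp:     1  2  3  4  5  4  4  5  6  7
Maximum dp value is 7.

7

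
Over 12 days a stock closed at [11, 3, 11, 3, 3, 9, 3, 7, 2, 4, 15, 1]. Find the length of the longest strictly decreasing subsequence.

5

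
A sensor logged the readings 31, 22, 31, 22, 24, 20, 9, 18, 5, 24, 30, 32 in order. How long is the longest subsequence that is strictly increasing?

Let dp[i] be the length of the longest such subsequence ending at index i:
i:      1  2  3  4  5  6  7  8  9 10 11 12
a[i]:  31 22 31 22 24 20  9 18  5 24 30 32
dp:     1  1  2  1  2  1  1  2  1  3  4  5
Maximum dp value is 5.

5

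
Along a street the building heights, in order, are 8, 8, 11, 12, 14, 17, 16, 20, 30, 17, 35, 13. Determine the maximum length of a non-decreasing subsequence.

Track the smallest tail for each achievable length (allowing ties):
8 → extends → [8]
8 → extends → [8, 8]
11 → extends → [8, 8, 11]
12 → extends → [8, 8, 11, 12]
14 → extends → [8, 8, 11, 12, 14]
17 → extends → [8, 8, 11, 12, 14, 17]
16 → replaces 17 → [8, 8, 11, 12, 14, 16]
20 → extends → [8, 8, 11, 12, 14, 16, 20]
30 → extends → [8, 8, 11, 12, 14, 16, 20, 30]
17 → replaces 20 → [8, 8, 11, 12, 14, 16, 17, 30]
35 → extends → [8, 8, 11, 12, 14, 16, 17, 30, 35]
13 → replaces 14 → [8, 8, 11, 12, 13, 16, 17, 30, 35]
Nine tails, so the longest non-decreasing subsequence has length 9 (e.g. 8, 8, 11, 12, 14, 17, 20, 30, 35).

9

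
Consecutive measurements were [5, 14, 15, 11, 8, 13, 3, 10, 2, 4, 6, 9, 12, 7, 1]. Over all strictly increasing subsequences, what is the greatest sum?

Let S[i] be the best sum of a strictly increasing subsequence ending at i:
i:      1  2  3  4  5  6  7  8  9 10 11 12 13 14 15
a[i]:   5 14 15 11  8 13  3 10  2  4  6  9 12  7  1
S:      5 19 34 16 13 29  3 23  2  7 13 22 35 20  1
Maximum is 35 (e.g. 5 + 8 + 10 + 12).

35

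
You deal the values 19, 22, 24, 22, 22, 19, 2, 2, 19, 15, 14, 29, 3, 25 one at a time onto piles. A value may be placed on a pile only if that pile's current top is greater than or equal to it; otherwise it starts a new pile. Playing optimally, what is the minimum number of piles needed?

The minimum number of non-increasing subsequences covering a sequence equals the length of its longest strictly increasing subsequence.
LIS length is 4 (e.g. 19, 22, 24, 29), so 4 piles are needed.

4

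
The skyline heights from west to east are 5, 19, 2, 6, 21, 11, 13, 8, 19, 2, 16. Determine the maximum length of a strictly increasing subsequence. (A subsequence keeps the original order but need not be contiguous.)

5

Track the smallest tail for each achievable length (strict):
5 → extends → [5]
19 → extends → [5, 19]
2 → replaces 5 → [2, 19]
6 → replaces 19 → [2, 6]
21 → extends → [2, 6, 21]
11 → replaces 21 → [2, 6, 11]
13 → extends → [2, 6, 11, 13]
8 → replaces 11 → [2, 6, 8, 13]
19 → extends → [2, 6, 8, 13, 19]
2 → already a tail → [2, 6, 8, 13, 19]
16 → replaces 19 → [2, 6, 8, 13, 16]
Five tails, so the longest strictly increasing subsequence has length 5 (e.g. 5, 6, 11, 13, 19).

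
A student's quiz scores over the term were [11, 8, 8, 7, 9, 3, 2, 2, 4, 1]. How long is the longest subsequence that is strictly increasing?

Let dp[i] be the length of the longest such subsequence ending at index i:
i:      1  2  3  4  5  6  7  8  9 10
a[i]:  11  8  8  7  9  3  2  2  4  1
dp:     1  1  1  1  2  1  1  1  2  1
Maximum dp value is 2.

2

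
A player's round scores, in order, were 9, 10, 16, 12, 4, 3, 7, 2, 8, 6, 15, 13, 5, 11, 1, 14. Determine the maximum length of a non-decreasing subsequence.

Track the smallest tail for each achievable length (allowing ties):
9 → extends → [9]
10 → extends → [9, 10]
16 → extends → [9, 10, 16]
12 → replaces 16 → [9, 10, 12]
4 → replaces 9 → [4, 10, 12]
3 → replaces 4 → [3, 10, 12]
7 → replaces 10 → [3, 7, 12]
2 → replaces 3 → [2, 7, 12]
8 → replaces 12 → [2, 7, 8]
6 → replaces 7 → [2, 6, 8]
15 → extends → [2, 6, 8, 15]
13 → replaces 15 → [2, 6, 8, 13]
5 → replaces 6 → [2, 5, 8, 13]
11 → replaces 13 → [2, 5, 8, 11]
1 → replaces 2 → [1, 5, 8, 11]
14 → extends → [1, 5, 8, 11, 14]
Five tails, so the longest non-decreasing subsequence has length 5 (e.g. 9, 10, 12, 13, 14).

5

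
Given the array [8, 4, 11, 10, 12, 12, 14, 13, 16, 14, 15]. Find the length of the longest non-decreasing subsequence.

Track the smallest tail for each achievable length (allowing ties):
8 → extends → [8]
4 → replaces 8 → [4]
11 → extends → [4, 11]
10 → replaces 11 → [4, 10]
12 → extends → [4, 10, 12]
12 → extends → [4, 10, 12, 12]
14 → extends → [4, 10, 12, 12, 14]
13 → replaces 14 → [4, 10, 12, 12, 13]
16 → extends → [4, 10, 12, 12, 13, 16]
14 → replaces 16 → [4, 10, 12, 12, 13, 14]
15 → extends → [4, 10, 12, 12, 13, 14, 15]
Seven tails, so the longest non-decreasing subsequence has length 7 (e.g. 8, 11, 12, 12, 14, 14, 15).

7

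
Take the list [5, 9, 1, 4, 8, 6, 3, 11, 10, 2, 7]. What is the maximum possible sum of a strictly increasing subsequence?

25

Let S[i] be the best sum of a strictly increasing subsequence ending at i:
i:      1  2  3  4  5  6  7  8  9 10 11
a[i]:   5  9  1  4  8  6  3 11 10  2  7
S:      5 14  1  5 13 11  4 25 24  3 18
Maximum is 25 (e.g. 5 + 9 + 11).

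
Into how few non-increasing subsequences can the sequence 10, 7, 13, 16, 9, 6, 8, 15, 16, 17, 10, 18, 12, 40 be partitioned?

7

Place each on the leftmost legal pile:
10 → new pile 1 (tops now [10])
7 → pile 1 (tops now [7])
13 → new pile 2 (tops now [7, 13])
16 → new pile 3 (tops now [7, 13, 16])
9 → pile 2 (tops now [7, 9, 16])
6 → pile 1 (tops now [6, 9, 16])
8 → pile 2 (tops now [6, 8, 16])
15 → pile 3 (tops now [6, 8, 15])
16 → new pile 4 (tops now [6, 8, 15, 16])
17 → new pile 5 (tops now [6, 8, 15, 16, 17])
10 → pile 3 (tops now [6, 8, 10, 16, 17])
18 → new pile 6 (tops now [6, 8, 10, 16, 17, 18])
12 → pile 4 (tops now [6, 8, 10, 12, 17, 18])
40 → new pile 7 (tops now [6, 8, 10, 12, 17, 18, 40])
Seven piles.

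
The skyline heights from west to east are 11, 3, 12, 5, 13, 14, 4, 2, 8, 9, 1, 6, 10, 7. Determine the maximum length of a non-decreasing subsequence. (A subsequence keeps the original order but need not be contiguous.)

Track the smallest tail for each achievable length (allowing ties):
11 → extends → [11]
3 → replaces 11 → [3]
12 → extends → [3, 12]
5 → replaces 12 → [3, 5]
13 → extends → [3, 5, 13]
14 → extends → [3, 5, 13, 14]
4 → replaces 5 → [3, 4, 13, 14]
2 → replaces 3 → [2, 4, 13, 14]
8 → replaces 13 → [2, 4, 8, 14]
9 → replaces 14 → [2, 4, 8, 9]
1 → replaces 2 → [1, 4, 8, 9]
6 → replaces 8 → [1, 4, 6, 9]
10 → extends → [1, 4, 6, 9, 10]
7 → replaces 9 → [1, 4, 6, 7, 10]
Five tails, so the longest non-decreasing subsequence has length 5 (e.g. 3, 5, 8, 9, 10).

5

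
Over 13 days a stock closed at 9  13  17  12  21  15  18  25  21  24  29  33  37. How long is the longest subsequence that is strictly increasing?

Let dp[i] be the length of the longest such subsequence ending at index i:
i:      1  2  3  4  5  6  7  8  9 10 11 12 13
a[i]:   9 13 17 12 21 15 18 25 21 24 29 33 37
dp:     1  2  3  2  4  3  4  5  5  6  7  8  9
Maximum dp value is 9.

9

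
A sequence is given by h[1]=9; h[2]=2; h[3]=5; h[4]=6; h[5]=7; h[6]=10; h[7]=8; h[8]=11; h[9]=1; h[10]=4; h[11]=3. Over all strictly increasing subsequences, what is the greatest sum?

41

Let S[i] be the best sum of a strictly increasing subsequence ending at i:
i:      1  2  3  4  5  6  7  8  9 10 11
h[i]:   9  2  5  6  7 10  8 11  1  4  3
S:      9  2  7 13 20 30 28 41  1  6  5
Maximum is 41 (e.g. 2 + 5 + 6 + 7 + 10 + 11).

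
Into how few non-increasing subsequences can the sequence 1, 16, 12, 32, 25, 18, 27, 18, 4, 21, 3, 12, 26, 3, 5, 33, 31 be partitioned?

6

Place each on the leftmost legal pile:
1 → new pile 1 (tops now [1])
16 → new pile 2 (tops now [1, 16])
12 → pile 2 (tops now [1, 12])
32 → new pile 3 (tops now [1, 12, 32])
25 → pile 3 (tops now [1, 12, 25])
18 → pile 3 (tops now [1, 12, 18])
27 → new pile 4 (tops now [1, 12, 18, 27])
18 → pile 3 (tops now [1, 12, 18, 27])
4 → pile 2 (tops now [1, 4, 18, 27])
21 → pile 4 (tops now [1, 4, 18, 21])
3 → pile 2 (tops now [1, 3, 18, 21])
12 → pile 3 (tops now [1, 3, 12, 21])
26 → new pile 5 (tops now [1, 3, 12, 21, 26])
3 → pile 2 (tops now [1, 3, 12, 21, 26])
5 → pile 3 (tops now [1, 3, 5, 21, 26])
33 → new pile 6 (tops now [1, 3, 5, 21, 26, 33])
31 → pile 6 (tops now [1, 3, 5, 21, 26, 31])
Six piles.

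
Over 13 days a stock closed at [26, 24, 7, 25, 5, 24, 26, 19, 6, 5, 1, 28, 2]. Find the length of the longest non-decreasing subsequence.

4

Let dp[i] be the length of the longest such subsequence ending at index i:
i:      1  2  3  4  5  6  7  8  9 10 11 12 13
a[i]:  26 24  7 25  5 24 26 19  6  5  1 28  2
dp:     1  1  1  2  1  2  3  2  2  2  1  4  2
Maximum dp value is 4.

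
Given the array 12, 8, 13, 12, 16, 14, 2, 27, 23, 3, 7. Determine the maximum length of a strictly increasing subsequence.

Track the smallest tail for each achievable length (strict):
12 → extends → [12]
8 → replaces 12 → [8]
13 → extends → [8, 13]
12 → replaces 13 → [8, 12]
16 → extends → [8, 12, 16]
14 → replaces 16 → [8, 12, 14]
2 → replaces 8 → [2, 12, 14]
27 → extends → [2, 12, 14, 27]
23 → replaces 27 → [2, 12, 14, 23]
3 → replaces 12 → [2, 3, 14, 23]
7 → replaces 14 → [2, 3, 7, 23]
Four tails, so the longest strictly increasing subsequence has length 4 (e.g. 12, 13, 16, 27).

4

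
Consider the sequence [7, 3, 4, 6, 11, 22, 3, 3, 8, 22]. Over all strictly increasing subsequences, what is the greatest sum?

46

Let S[i] be the best sum of a strictly increasing subsequence ending at i:
i:      1  2  3  4  5  6  7  8  9 10
a[i]:   7  3  4  6 11 22  3  3  8 22
S:      7  3  7 13 24 46  3  3 21 46
Maximum is 46 (e.g. 3 + 4 + 6 + 11 + 22).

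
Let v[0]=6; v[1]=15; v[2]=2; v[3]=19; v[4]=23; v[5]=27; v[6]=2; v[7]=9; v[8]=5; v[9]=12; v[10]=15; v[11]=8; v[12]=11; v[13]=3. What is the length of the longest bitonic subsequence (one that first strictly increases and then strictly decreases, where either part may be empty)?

8

inc[i] = longest strictly increasing subsequence ending at i; dec[i] = longest strictly decreasing subsequence starting at i:
i:      0  1  2  3  4  5  6  7  8  9 10 11 12 13
v[i]:   6 15  2 19 23 27  2  9  5 12 15  8 11  3
inc:    1  2  1  3  4  5  1  2  2  3  4  3  4  2
dec:    3  4  1  4  4  4  1  3  2  3  3  2  2  1
Best peak at i=5 (value 27): inc=5, dec=4, length 5+4−1 = 8.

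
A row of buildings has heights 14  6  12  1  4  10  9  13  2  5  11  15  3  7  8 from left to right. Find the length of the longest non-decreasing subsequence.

5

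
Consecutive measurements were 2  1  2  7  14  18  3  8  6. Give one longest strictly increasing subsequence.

Patience tails give the LIS length; then backtrack through the dp parents:
2 → extends → [2]
1 → replaces 2 → [1]
2 → extends → [1, 2]
7 → extends → [1, 2, 7]
14 → extends → [1, 2, 7, 14]
18 → extends → [1, 2, 7, 14, 18]
3 → replaces 7 → [1, 2, 3, 14, 18]
8 → replaces 14 → [1, 2, 3, 8, 18]
6 → replaces 8 → [1, 2, 3, 6, 18]
Length 5; one witness is 1, 2, 7, 14, 18.

1, 2, 7, 14, 18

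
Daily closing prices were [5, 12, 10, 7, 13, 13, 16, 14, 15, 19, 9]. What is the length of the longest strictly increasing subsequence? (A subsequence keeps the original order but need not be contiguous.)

6

Track the smallest tail for each achievable length (strict):
5 → extends → [5]
12 → extends → [5, 12]
10 → replaces 12 → [5, 10]
7 → replaces 10 → [5, 7]
13 → extends → [5, 7, 13]
13 → already a tail → [5, 7, 13]
16 → extends → [5, 7, 13, 16]
14 → replaces 16 → [5, 7, 13, 14]
15 → extends → [5, 7, 13, 14, 15]
19 → extends → [5, 7, 13, 14, 15, 19]
9 → replaces 13 → [5, 7, 9, 14, 15, 19]
Six tails, so the longest strictly increasing subsequence has length 6 (e.g. 5, 12, 13, 14, 15, 19).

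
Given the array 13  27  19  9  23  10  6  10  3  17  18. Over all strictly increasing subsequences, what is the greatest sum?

Let S[i] be the best sum of a strictly increasing subsequence ending at i:
i:      1  2  3  4  5  6  7  8  9 10 11
a[i]:  13 27 19  9 23 10  6 10  3 17 18
S:     13 40 32  9 55 19  6 19  3 36 54
Maximum is 55 (e.g. 13 + 19 + 23).

55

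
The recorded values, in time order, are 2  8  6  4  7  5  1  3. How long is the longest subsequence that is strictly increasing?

Track the smallest tail for each achievable length (strict):
2 → extends → [2]
8 → extends → [2, 8]
6 → replaces 8 → [2, 6]
4 → replaces 6 → [2, 4]
7 → extends → [2, 4, 7]
5 → replaces 7 → [2, 4, 5]
1 → replaces 2 → [1, 4, 5]
3 → replaces 4 → [1, 3, 5]
Three tails, so the longest strictly increasing subsequence has length 3 (e.g. 2, 6, 7).

3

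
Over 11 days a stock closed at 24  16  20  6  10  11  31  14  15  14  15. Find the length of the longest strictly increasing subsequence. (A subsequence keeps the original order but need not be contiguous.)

5

Let dp[i] be the length of the longest such subsequence ending at index i:
i:      1  2  3  4  5  6  7  8  9 10 11
a[i]:  24 16 20  6 10 11 31 14 15 14 15
dp:     1  1  2  1  2  3  4  4  5  4  5
Maximum dp value is 5.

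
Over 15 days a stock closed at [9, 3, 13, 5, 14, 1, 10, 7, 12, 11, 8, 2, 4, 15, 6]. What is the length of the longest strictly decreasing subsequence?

5

Negate each value so 'decreasing' becomes 'increasing', then run patience tails on the negated sequence:
-9 → extends → [-9]
-3 → extends → [-9, -3]
-13 → replaces -9 → [-13, -3]
-5 → replaces -3 → [-13, -5]
-14 → replaces -13 → [-14, -5]
-1 → extends → [-14, -5, -1]
-10 → replaces -5 → [-14, -10, -1]
-7 → replaces -1 → [-14, -10, -7]
-12 → replaces -10 → [-14, -12, -7]
-11 → replaces -7 → [-14, -12, -11]
-8 → extends → [-14, -12, -11, -8]
-2 → extends → [-14, -12, -11, -8, -2]
-4 → replaces -2 → [-14, -12, -11, -8, -4]
-15 → replaces -14 → [-15, -12, -11, -8, -4]
-6 → replaces -4 → [-15, -12, -11, -8, -6]
Five tails, so the longest strictly decreasing subsequence of the original has length 5.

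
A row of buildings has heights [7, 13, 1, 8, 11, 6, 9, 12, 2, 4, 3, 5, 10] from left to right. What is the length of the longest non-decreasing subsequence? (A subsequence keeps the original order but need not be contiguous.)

Track the smallest tail for each achievable length (allowing ties):
7 → extends → [7]
13 → extends → [7, 13]
1 → replaces 7 → [1, 13]
8 → replaces 13 → [1, 8]
11 → extends → [1, 8, 11]
6 → replaces 8 → [1, 6, 11]
9 → replaces 11 → [1, 6, 9]
12 → extends → [1, 6, 9, 12]
2 → replaces 6 → [1, 2, 9, 12]
4 → replaces 9 → [1, 2, 4, 12]
3 → replaces 4 → [1, 2, 3, 12]
5 → replaces 12 → [1, 2, 3, 5]
10 → extends → [1, 2, 3, 5, 10]
Five tails, so the longest non-decreasing subsequence has length 5 (e.g. 1, 2, 4, 5, 10).

5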